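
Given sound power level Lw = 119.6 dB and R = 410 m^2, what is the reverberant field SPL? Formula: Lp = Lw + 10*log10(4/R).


4/R = 4/410 = 0.0097561
Lp = 119.6 + 10*log10(0.0097561) = 99.493 dB


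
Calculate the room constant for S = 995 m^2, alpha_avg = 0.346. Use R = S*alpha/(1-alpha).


R = 995 * 0.346 / (1 - 0.346) = 526.41 m^2


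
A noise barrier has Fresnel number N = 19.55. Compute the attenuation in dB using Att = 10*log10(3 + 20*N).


3 + 20*N = 3 + 20*19.55 = 394
Att = 10*log10(394) = 25.955 dB


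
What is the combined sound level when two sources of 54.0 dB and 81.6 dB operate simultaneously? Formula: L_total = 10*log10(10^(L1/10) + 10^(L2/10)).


10^(54.0/10) = 251189
10^(81.6/10) = 1.44544e+08
Sum = 251189 + 1.44544e+08 = 1.44795e+08
L_total = 10*log10(1.44795e+08) = 81.608 dB


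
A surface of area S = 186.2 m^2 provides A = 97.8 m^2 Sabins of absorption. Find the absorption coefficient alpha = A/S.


Absorption coefficient = absorbed power / incident power
alpha = A / S = 97.8 / 186.2 = 0.52524


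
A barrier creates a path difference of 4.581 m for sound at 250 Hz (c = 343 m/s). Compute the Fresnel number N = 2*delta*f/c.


N = 2*delta*f/c = 2*delta/lambda, where lambda = c/f
lambda = 343 / 250 = 1.372 m
N = 2 * 4.581 / 1.372 = 6.6778


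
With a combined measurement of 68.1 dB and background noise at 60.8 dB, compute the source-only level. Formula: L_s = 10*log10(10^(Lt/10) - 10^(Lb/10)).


10^(68.1/10) = 6.45654e+06
10^(60.8/10) = 1.20226e+06
Difference = 6.45654e+06 - 1.20226e+06 = 5.25428e+06
L_source = 10*log10(5.25428e+06) = 67.205 dB


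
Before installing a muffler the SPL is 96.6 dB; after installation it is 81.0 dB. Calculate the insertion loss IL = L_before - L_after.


Insertion loss = SPL without muffler - SPL with muffler
IL = 96.6 - 81.0 = 15.6 dB


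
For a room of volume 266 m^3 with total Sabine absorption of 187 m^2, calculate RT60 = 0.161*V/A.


RT60 = 0.161 * 266 / 187 = 0.22902 s


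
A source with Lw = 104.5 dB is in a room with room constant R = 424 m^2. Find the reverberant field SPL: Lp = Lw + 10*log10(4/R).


4/R = 4/424 = 0.00943396
Lp = 104.5 + 10*log10(0.00943396) = 84.247 dB


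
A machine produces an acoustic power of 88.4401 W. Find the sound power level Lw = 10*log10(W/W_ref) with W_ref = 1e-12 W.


W / W_ref = 88.4401 / 1e-12 = 8.84401e+13
Lw = 10 * log10(8.84401e+13) = 139.47 dB


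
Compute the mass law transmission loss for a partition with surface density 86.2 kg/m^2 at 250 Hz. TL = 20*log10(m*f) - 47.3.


m * f = 86.2 * 250 = 21550
20*log10(21550) = 86.6689 dB
TL = 86.6689 - 47.3 = 39.369 dB


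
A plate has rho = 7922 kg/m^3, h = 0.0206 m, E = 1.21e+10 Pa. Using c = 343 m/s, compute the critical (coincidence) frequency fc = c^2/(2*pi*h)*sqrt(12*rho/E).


12*rho/E = 12*7922/1.21e+10 = 7.85653e-06
sqrt(12*rho/E) = sqrt(7.85653e-06) = 0.00280295
c^2/(2*pi*h) = 343^2/(2*pi*0.0206) = 908952
fc = 908952 * 0.00280295 = 2547.7 Hz


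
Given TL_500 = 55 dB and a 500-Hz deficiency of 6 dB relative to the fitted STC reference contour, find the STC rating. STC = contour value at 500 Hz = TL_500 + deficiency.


By ASTM E413, STC = value of the fitted reference contour at 500 Hz.
Contour value at 500 Hz = TL_500 + deficiency = 55 + 6 = 61
STC = 61


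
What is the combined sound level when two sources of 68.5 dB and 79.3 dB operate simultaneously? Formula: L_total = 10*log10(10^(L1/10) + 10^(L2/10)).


10^(68.5/10) = 7.07946e+06
10^(79.3/10) = 8.51138e+07
Sum = 7.07946e+06 + 8.51138e+07 = 9.21933e+07
L_total = 10*log10(9.21933e+07) = 79.647 dB


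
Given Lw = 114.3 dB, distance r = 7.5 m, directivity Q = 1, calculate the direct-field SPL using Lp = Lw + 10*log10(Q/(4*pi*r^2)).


4*pi*r^2 = 4*pi*7.5^2 = 706.858 m^2
Q / (4*pi*r^2) = 1 / 706.858 = 0.00141471
Lp = 114.3 + 10*log10(0.00141471) = 85.807 dB


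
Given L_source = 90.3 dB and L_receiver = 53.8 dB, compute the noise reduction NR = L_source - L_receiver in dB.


NR = L_source - L_receiver (difference between source and receiving room levels)
NR = 90.3 - 53.8 = 36.5 dB


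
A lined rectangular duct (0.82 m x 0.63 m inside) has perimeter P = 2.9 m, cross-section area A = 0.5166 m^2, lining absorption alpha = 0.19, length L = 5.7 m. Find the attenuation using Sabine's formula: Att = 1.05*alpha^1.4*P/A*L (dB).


alpha^1.4 = 0.19^1.4 = 0.0977811
Attenuation rate = 1.05 * alpha^1.4 * P / A
= 1.05 * 0.0977811 * 2.9 / 0.5166 = 0.576352 dB/m
Total Att = 0.576352 * 5.7 = 3.2852 dB


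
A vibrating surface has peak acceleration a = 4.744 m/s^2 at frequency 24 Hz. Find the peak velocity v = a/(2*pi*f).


omega = 2*pi*f = 2*pi*24 = 150.796 rad/s
v = a / omega = 4.744 / 150.796 = 0.03146 m/s


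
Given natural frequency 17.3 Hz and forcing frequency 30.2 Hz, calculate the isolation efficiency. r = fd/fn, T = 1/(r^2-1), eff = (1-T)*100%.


r = 30.2 / 17.3 = 1.74566
r^2 - 1 = 1.74566^2 - 1 = 2.04733
T = 1/2.04733 = 0.488441
Efficiency = (1 - 0.488441)*100 = 51.156 %


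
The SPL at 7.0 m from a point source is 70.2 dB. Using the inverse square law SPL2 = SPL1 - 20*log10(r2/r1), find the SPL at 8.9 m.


r2/r1 = 8.9/7.0 = 1.27143
Correction = 20*log10(1.27143) = 2.08585 dB
SPL2 = 70.2 - 2.08585 = 68.114 dB


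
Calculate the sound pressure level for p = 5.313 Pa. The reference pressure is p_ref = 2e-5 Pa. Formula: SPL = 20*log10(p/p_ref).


p / p_ref = 5.313 / 2e-5 = 265650
SPL = 20 * log10(265650) = 108.49 dB


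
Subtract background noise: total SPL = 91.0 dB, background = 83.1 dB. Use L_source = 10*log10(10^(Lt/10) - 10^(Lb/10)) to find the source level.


10^(91.0/10) = 1.25893e+09
10^(83.1/10) = 2.04174e+08
Difference = 1.25893e+09 - 2.04174e+08 = 1.05476e+09
L_source = 10*log10(1.05476e+09) = 90.232 dB


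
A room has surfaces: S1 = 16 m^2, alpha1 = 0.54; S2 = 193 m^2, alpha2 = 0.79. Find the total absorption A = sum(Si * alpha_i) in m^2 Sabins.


16 * 0.54 = 8.64
193 * 0.79 = 152.47
A_total = 8.64 + 152.47 = 161.11 m^2


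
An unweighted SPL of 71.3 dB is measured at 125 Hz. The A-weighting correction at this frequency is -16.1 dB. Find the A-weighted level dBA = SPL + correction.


A-weighting table: 125 Hz -> -16.1 dB correction
SPL_A = SPL + correction = 71.3 + (-16.1) = 55.2 dBA


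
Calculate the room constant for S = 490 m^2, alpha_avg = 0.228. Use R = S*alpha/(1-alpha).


R = 490 * 0.228 / (1 - 0.228) = 144.72 m^2


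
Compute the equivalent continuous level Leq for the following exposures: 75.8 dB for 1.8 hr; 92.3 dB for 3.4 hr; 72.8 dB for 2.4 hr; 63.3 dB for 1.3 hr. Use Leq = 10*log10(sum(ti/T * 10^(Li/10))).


T_total = 1.8 + 3.4 + 2.4 + 1.3 = 8.9 hr
(1.8/8.9) * 10^(75.8/10) = 7.68922e+06
(3.4/8.9) * 10^(92.3/10) = 6.48767e+08
(2.4/8.9) * 10^(72.8/10) = 5.13832e+06
(1.3/8.9) * 10^(63.3/10) = 312287
Sum = 7.68922e+06 + 6.48767e+08 + 5.13832e+06 + 312287 = 6.61907e+08
Leq = 10*log10(6.61907e+08) = 88.208 dB


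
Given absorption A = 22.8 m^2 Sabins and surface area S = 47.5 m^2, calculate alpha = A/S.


Absorption coefficient = absorbed power / incident power
alpha = A / S = 22.8 / 47.5 = 0.48


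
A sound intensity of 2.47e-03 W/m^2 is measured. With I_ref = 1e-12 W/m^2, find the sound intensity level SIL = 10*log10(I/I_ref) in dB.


I / I_ref = 2.47e-03 / 1e-12 = 2.47e+09
SIL = 10 * log10(2.47e+09) = 93.927 dB


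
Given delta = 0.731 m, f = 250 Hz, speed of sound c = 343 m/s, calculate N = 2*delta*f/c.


N = 2*delta*f/c = 2*delta/lambda, where lambda = c/f
lambda = 343 / 250 = 1.372 m
N = 2 * 0.731 / 1.372 = 1.0656


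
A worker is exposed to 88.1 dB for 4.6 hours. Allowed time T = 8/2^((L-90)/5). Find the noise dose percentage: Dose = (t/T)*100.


T_allowed = 8 / 2^((88.1 - 90)/5) = 10.4107 hr
Dose = 4.6 / 10.4107 * 100 = 44.185 %


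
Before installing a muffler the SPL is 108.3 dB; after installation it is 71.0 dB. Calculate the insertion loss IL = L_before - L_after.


Insertion loss = SPL without muffler - SPL with muffler
IL = 108.3 - 71.0 = 37.3 dB


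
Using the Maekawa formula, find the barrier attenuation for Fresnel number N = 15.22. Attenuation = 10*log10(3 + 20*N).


3 + 20*N = 3 + 20*15.22 = 307.4
Att = 10*log10(307.4) = 24.877 dB


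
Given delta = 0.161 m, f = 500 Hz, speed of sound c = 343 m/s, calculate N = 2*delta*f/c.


N = 2*delta*f/c = 2*delta/lambda, where lambda = c/f
lambda = 343 / 500 = 0.686 m
N = 2 * 0.161 / 0.686 = 0.46939


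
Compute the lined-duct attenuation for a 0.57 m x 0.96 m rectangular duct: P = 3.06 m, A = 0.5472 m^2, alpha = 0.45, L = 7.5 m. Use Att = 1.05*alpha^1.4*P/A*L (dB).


alpha^1.4 = 0.45^1.4 = 0.326962
Attenuation rate = 1.05 * alpha^1.4 * P / A
= 1.05 * 0.326962 * 3.06 / 0.5472 = 1.91983 dB/m
Total Att = 1.91983 * 7.5 = 14.399 dB


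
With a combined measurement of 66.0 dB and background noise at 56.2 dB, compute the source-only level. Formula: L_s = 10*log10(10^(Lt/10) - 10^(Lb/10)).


10^(66.0/10) = 3.98107e+06
10^(56.2/10) = 416869
Difference = 3.98107e+06 - 416869 = 3.5642e+06
L_source = 10*log10(3.5642e+06) = 65.52 dB


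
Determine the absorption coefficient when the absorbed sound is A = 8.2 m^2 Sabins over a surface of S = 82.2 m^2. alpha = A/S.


Absorption coefficient = absorbed power / incident power
alpha = A / S = 8.2 / 82.2 = 0.099757


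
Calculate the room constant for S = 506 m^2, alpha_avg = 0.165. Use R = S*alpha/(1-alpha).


R = 506 * 0.165 / (1 - 0.165) = 99.988 m^2


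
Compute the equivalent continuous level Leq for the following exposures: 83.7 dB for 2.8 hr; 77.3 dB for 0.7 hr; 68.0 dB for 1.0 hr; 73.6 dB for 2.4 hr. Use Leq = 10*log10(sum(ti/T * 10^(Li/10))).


T_total = 2.8 + 0.7 + 1.0 + 2.4 = 6.9 hr
(2.8/6.9) * 10^(83.7/10) = 9.51281e+07
(0.7/6.9) * 10^(77.3/10) = 5.44815e+06
(1.0/6.9) * 10^(68.0/10) = 914431
(2.4/6.9) * 10^(73.6/10) = 7.96824e+06
Sum = 9.51281e+07 + 5.44815e+06 + 914431 + 7.96824e+06 = 1.09459e+08
Leq = 10*log10(1.09459e+08) = 80.393 dB


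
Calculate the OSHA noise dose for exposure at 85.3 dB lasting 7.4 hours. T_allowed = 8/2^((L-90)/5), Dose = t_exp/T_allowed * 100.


T_allowed = 8 / 2^((85.3 - 90)/5) = 15.3482 hr
Dose = 7.4 / 15.3482 * 100 = 48.214 %


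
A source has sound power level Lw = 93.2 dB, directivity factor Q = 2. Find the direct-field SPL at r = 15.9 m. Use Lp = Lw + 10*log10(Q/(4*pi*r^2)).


4*pi*r^2 = 4*pi*15.9^2 = 3176.9 m^2
Q / (4*pi*r^2) = 2 / 3176.9 = 0.000629545
Lp = 93.2 + 10*log10(0.000629545) = 61.19 dB


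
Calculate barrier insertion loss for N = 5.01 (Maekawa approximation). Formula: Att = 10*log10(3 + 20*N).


3 + 20*N = 3 + 20*5.01 = 103.2
Att = 10*log10(103.2) = 20.137 dB


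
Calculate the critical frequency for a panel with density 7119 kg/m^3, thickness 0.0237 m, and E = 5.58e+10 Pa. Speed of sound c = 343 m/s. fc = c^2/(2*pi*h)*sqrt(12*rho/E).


12*rho/E = 12*7119/5.58e+10 = 1.53097e-06
sqrt(12*rho/E) = sqrt(1.53097e-06) = 0.00123732
c^2/(2*pi*h) = 343^2/(2*pi*0.0237) = 790060
fc = 790060 * 0.00123732 = 977.56 Hz


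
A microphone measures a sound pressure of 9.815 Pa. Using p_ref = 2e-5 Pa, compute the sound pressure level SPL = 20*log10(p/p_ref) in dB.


p / p_ref = 9.815 / 2e-5 = 490750
SPL = 20 * log10(490750) = 113.82 dB


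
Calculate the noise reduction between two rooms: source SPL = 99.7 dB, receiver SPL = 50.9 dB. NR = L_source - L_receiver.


NR = L_source - L_receiver (difference between source and receiving room levels)
NR = 99.7 - 50.9 = 48.8 dB


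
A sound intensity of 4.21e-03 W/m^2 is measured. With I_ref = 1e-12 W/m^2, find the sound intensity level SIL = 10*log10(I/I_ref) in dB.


I / I_ref = 4.21e-03 / 1e-12 = 4.21e+09
SIL = 10 * log10(4.21e+09) = 96.243 dB


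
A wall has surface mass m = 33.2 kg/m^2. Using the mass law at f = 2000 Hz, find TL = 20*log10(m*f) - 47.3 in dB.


m * f = 33.2 * 2000 = 66400
20*log10(66400) = 96.4434 dB
TL = 96.4434 - 47.3 = 49.143 dB


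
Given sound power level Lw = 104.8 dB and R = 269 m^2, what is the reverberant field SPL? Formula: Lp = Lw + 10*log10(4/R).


4/R = 4/269 = 0.0148699
Lp = 104.8 + 10*log10(0.0148699) = 86.523 dB


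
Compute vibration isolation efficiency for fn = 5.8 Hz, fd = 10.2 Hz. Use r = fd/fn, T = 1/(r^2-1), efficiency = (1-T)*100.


r = 10.2 / 5.8 = 1.75862
r^2 - 1 = 1.75862^2 - 1 = 2.09274
T = 1/2.09274 = 0.477842
Efficiency = (1 - 0.477842)*100 = 52.216 %


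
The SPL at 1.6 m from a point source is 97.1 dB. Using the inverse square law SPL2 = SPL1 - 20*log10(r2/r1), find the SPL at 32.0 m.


r2/r1 = 32.0/1.6 = 20
Correction = 20*log10(20) = 26.0206 dB
SPL2 = 97.1 - 26.0206 = 71.079 dB


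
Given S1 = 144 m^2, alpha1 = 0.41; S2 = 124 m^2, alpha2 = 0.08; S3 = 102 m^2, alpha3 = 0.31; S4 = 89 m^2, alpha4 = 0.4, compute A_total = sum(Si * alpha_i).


144 * 0.41 = 59.04
124 * 0.08 = 9.92
102 * 0.31 = 31.62
89 * 0.4 = 35.6
A_total = 59.04 + 9.92 + 31.62 + 35.6 = 136.18 m^2


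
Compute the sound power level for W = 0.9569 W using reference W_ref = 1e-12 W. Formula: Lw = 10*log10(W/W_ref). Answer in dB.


W / W_ref = 0.9569 / 1e-12 = 9.569e+11
Lw = 10 * log10(9.569e+11) = 119.81 dB


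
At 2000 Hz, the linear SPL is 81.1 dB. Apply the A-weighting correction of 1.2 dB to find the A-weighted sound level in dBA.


A-weighting table: 2000 Hz -> 1.2 dB correction
SPL_A = SPL + correction = 81.1 + (1.2) = 82.3 dBA


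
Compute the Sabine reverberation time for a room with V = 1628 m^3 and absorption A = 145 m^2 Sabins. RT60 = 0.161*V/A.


RT60 = 0.161 * 1628 / 145 = 1.8076 s


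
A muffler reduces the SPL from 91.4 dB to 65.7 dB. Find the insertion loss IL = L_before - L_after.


Insertion loss = SPL without muffler - SPL with muffler
IL = 91.4 - 65.7 = 25.7 dB


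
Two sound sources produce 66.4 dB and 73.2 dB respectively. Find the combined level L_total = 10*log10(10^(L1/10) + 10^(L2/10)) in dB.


10^(66.4/10) = 4.36516e+06
10^(73.2/10) = 2.0893e+07
Sum = 4.36516e+06 + 2.0893e+07 = 2.52582e+07
L_total = 10*log10(2.52582e+07) = 74.024 dB


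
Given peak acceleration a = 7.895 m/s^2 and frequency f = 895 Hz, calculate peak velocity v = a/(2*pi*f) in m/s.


omega = 2*pi*f = 2*pi*895 = 5623.45 rad/s
v = a / omega = 7.895 / 5623.45 = 0.0014039 m/s


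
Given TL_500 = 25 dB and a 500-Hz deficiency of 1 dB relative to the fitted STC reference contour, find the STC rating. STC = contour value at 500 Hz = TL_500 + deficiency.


By ASTM E413, STC = value of the fitted reference contour at 500 Hz.
Contour value at 500 Hz = TL_500 + deficiency = 25 + 1 = 26
STC = 26


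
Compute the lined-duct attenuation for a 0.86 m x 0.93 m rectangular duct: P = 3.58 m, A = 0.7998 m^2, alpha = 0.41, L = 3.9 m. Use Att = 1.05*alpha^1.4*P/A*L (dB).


alpha^1.4 = 0.41^1.4 = 0.28701
Attenuation rate = 1.05 * alpha^1.4 * P / A
= 1.05 * 0.28701 * 3.58 / 0.7998 = 1.34893 dB/m
Total Att = 1.34893 * 3.9 = 5.2608 dB


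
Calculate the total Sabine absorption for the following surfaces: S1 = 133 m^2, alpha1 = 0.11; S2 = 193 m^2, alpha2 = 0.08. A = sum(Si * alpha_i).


133 * 0.11 = 14.63
193 * 0.08 = 15.44
A_total = 14.63 + 15.44 = 30.07 m^2


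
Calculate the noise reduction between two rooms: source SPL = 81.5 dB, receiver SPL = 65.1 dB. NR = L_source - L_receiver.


NR = L_source - L_receiver (difference between source and receiving room levels)
NR = 81.5 - 65.1 = 16.4 dB


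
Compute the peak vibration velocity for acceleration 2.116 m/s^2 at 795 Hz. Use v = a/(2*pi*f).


omega = 2*pi*f = 2*pi*795 = 4995.13 rad/s
v = a / omega = 2.116 / 4995.13 = 0.00042361 m/s


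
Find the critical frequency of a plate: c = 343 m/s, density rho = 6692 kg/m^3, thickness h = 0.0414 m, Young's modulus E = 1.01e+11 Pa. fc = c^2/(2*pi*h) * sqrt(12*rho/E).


12*rho/E = 12*6692/1.01e+11 = 7.95089e-07
sqrt(12*rho/E) = sqrt(7.95089e-07) = 0.000891678
c^2/(2*pi*h) = 343^2/(2*pi*0.0414) = 452281
fc = 452281 * 0.000891678 = 403.29 Hz


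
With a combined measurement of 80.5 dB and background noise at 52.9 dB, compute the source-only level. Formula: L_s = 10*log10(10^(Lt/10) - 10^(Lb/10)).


10^(80.5/10) = 1.12202e+08
10^(52.9/10) = 194984
Difference = 1.12202e+08 - 194984 = 1.12007e+08
L_source = 10*log10(1.12007e+08) = 80.492 dB


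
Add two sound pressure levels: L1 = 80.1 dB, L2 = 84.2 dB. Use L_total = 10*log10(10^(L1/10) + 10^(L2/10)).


10^(80.1/10) = 1.02329e+08
10^(84.2/10) = 2.63027e+08
Sum = 1.02329e+08 + 2.63027e+08 = 3.65356e+08
L_total = 10*log10(3.65356e+08) = 85.627 dB


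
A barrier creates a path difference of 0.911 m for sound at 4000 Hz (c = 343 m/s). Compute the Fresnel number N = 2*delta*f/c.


N = 2*delta*f/c = 2*delta/lambda, where lambda = c/f
lambda = 343 / 4000 = 0.08575 m
N = 2 * 0.911 / 0.08575 = 21.248


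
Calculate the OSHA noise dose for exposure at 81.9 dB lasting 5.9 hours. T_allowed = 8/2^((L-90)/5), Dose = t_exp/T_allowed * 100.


T_allowed = 8 / 2^((81.9 - 90)/5) = 24.59 hr
Dose = 5.9 / 24.59 * 100 = 23.993 %


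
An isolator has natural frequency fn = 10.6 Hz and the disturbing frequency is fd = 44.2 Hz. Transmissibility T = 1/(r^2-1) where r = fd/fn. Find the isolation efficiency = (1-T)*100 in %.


r = 44.2 / 10.6 = 4.16981
r^2 - 1 = 4.16981^2 - 1 = 16.3873
T = 1/16.3873 = 0.0610229
Efficiency = (1 - 0.0610229)*100 = 93.898 %


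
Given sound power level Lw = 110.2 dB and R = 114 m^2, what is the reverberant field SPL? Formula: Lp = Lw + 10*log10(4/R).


4/R = 4/114 = 0.0350877
Lp = 110.2 + 10*log10(0.0350877) = 95.652 dB


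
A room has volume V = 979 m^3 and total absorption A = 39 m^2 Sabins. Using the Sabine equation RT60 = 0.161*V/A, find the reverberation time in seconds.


RT60 = 0.161 * 979 / 39 = 4.0415 s


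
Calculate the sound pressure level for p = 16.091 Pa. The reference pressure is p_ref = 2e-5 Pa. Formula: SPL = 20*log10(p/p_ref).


p / p_ref = 16.091 / 2e-5 = 804550
SPL = 20 * log10(804550) = 118.11 dB


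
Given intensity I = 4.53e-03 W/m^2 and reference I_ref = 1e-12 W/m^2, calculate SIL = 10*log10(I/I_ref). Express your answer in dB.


I / I_ref = 4.53e-03 / 1e-12 = 4.53e+09
SIL = 10 * log10(4.53e+09) = 96.561 dB


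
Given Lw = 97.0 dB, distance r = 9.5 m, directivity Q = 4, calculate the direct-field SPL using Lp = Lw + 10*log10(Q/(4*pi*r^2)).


4*pi*r^2 = 4*pi*9.5^2 = 1134.11 m^2
Q / (4*pi*r^2) = 4 / 1134.11 = 0.00352699
Lp = 97.0 + 10*log10(0.00352699) = 72.474 dB


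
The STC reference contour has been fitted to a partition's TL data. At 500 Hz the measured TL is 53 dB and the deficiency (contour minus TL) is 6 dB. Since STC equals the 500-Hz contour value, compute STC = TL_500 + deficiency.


By ASTM E413, STC = value of the fitted reference contour at 500 Hz.
Contour value at 500 Hz = TL_500 + deficiency = 53 + 6 = 59
STC = 59


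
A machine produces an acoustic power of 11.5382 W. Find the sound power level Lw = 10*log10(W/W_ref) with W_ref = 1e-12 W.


W / W_ref = 11.5382 / 1e-12 = 1.15382e+13
Lw = 10 * log10(1.15382e+13) = 130.62 dB


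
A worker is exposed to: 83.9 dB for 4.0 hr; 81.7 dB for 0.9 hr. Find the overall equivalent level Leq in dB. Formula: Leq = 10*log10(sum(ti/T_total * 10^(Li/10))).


T_total = 4.0 + 0.9 = 4.9 hr
(4.0/4.9) * 10^(83.9/10) = 2.00384e+08
(0.9/4.9) * 10^(81.7/10) = 2.71673e+07
Sum = 2.00384e+08 + 2.71673e+07 = 2.27551e+08
Leq = 10*log10(2.27551e+08) = 83.571 dB


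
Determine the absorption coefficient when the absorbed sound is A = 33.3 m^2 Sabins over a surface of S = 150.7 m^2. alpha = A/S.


Absorption coefficient = absorbed power / incident power
alpha = A / S = 33.3 / 150.7 = 0.22097


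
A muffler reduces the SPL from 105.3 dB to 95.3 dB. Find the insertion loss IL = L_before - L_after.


Insertion loss = SPL without muffler - SPL with muffler
IL = 105.3 - 95.3 = 10 dB


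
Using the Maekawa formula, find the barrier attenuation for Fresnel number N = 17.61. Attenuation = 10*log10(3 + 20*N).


3 + 20*N = 3 + 20*17.61 = 355.2
Att = 10*log10(355.2) = 25.505 dB


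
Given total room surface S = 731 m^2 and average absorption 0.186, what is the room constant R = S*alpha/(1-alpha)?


R = 731 * 0.186 / (1 - 0.186) = 167.03 m^2


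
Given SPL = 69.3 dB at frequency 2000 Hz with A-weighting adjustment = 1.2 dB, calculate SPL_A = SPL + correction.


A-weighting table: 2000 Hz -> 1.2 dB correction
SPL_A = SPL + correction = 69.3 + (1.2) = 70.5 dBA


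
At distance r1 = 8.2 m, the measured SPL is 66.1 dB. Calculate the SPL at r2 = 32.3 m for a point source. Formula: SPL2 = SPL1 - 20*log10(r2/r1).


r2/r1 = 32.3/8.2 = 3.93902
Correction = 20*log10(3.93902) = 11.9078 dB
SPL2 = 66.1 - 11.9078 = 54.192 dB


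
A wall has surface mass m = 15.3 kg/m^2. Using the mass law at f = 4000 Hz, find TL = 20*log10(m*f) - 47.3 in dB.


m * f = 15.3 * 4000 = 61200
20*log10(61200) = 95.735 dB
TL = 95.735 - 47.3 = 48.435 dB


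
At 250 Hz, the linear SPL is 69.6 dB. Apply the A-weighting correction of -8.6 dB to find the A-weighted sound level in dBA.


A-weighting table: 250 Hz -> -8.6 dB correction
SPL_A = SPL + correction = 69.6 + (-8.6) = 61 dBA


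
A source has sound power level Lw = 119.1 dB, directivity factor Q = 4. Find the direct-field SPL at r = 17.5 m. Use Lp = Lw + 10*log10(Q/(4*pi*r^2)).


4*pi*r^2 = 4*pi*17.5^2 = 3848.45 m^2
Q / (4*pi*r^2) = 4 / 3848.45 = 0.00103938
Lp = 119.1 + 10*log10(0.00103938) = 89.268 dB


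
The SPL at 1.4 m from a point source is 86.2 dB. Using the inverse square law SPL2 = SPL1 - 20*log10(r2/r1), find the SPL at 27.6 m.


r2/r1 = 27.6/1.4 = 19.7143
Correction = 20*log10(19.7143) = 25.8956 dB
SPL2 = 86.2 - 25.8956 = 60.304 dB


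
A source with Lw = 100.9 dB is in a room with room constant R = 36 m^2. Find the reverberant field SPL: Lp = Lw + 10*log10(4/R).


4/R = 4/36 = 0.111111
Lp = 100.9 + 10*log10(0.111111) = 91.358 dB


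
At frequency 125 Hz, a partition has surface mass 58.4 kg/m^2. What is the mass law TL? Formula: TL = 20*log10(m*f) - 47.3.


m * f = 58.4 * 125 = 7300
20*log10(7300) = 77.2665 dB
TL = 77.2665 - 47.3 = 29.966 dB


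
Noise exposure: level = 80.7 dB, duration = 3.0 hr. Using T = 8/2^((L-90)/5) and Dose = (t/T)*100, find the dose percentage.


T_allowed = 8 / 2^((80.7 - 90)/5) = 29.0406 hr
Dose = 3.0 / 29.0406 * 100 = 10.33 %


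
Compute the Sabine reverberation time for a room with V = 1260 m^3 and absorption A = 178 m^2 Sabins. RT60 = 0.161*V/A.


RT60 = 0.161 * 1260 / 178 = 1.1397 s


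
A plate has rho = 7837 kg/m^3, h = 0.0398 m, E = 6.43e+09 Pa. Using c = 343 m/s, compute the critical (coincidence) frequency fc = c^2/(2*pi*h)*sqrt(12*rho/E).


12*rho/E = 12*7837/6.43e+09 = 1.46258e-05
sqrt(12*rho/E) = sqrt(1.46258e-05) = 0.00382437
c^2/(2*pi*h) = 343^2/(2*pi*0.0398) = 470463
fc = 470463 * 0.00382437 = 1799.2 Hz


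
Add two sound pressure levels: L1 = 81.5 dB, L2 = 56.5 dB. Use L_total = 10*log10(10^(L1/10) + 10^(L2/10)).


10^(81.5/10) = 1.41254e+08
10^(56.5/10) = 446684
Sum = 1.41254e+08 + 446684 = 1.41701e+08
L_total = 10*log10(1.41701e+08) = 81.514 dB


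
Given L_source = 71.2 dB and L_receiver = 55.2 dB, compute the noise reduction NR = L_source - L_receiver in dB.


NR = L_source - L_receiver (difference between source and receiving room levels)
NR = 71.2 - 55.2 = 16 dB


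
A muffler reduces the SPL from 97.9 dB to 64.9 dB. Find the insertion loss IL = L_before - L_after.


Insertion loss = SPL without muffler - SPL with muffler
IL = 97.9 - 64.9 = 33 dB


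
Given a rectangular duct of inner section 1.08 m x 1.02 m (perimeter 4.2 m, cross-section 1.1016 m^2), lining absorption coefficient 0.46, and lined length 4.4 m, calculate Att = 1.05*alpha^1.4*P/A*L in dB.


alpha^1.4 = 0.46^1.4 = 0.337179
Attenuation rate = 1.05 * alpha^1.4 * P / A
= 1.05 * 0.337179 * 4.2 / 1.1016 = 1.34982 dB/m
Total Att = 1.34982 * 4.4 = 5.9392 dB


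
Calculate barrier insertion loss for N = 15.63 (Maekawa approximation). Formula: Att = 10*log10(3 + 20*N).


3 + 20*N = 3 + 20*15.63 = 315.6
Att = 10*log10(315.6) = 24.991 dB


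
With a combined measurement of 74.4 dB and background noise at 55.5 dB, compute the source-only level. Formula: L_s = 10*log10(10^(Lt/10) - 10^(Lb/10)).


10^(74.4/10) = 2.75423e+07
10^(55.5/10) = 354813
Difference = 2.75423e+07 - 354813 = 2.71875e+07
L_source = 10*log10(2.71875e+07) = 74.344 dB


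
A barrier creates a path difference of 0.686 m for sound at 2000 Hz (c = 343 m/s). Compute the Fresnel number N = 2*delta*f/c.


N = 2*delta*f/c = 2*delta/lambda, where lambda = c/f
lambda = 343 / 2000 = 0.1715 m
N = 2 * 0.686 / 0.1715 = 8


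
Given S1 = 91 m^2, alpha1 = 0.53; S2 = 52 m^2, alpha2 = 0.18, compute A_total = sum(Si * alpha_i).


91 * 0.53 = 48.23
52 * 0.18 = 9.36
A_total = 48.23 + 9.36 = 57.59 m^2


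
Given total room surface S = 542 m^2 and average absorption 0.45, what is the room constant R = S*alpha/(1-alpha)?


R = 542 * 0.45 / (1 - 0.45) = 443.45 m^2


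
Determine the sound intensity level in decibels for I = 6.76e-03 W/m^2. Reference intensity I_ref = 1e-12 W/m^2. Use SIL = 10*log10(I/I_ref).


I / I_ref = 6.76e-03 / 1e-12 = 6.76e+09
SIL = 10 * log10(6.76e+09) = 98.299 dB


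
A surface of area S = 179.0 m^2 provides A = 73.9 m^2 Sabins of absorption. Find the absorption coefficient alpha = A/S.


Absorption coefficient = absorbed power / incident power
alpha = A / S = 73.9 / 179.0 = 0.41285


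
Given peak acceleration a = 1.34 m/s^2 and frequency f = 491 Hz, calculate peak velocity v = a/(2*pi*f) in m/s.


omega = 2*pi*f = 2*pi*491 = 3085.04 rad/s
v = a / omega = 1.34 / 3085.04 = 0.00043435 m/s


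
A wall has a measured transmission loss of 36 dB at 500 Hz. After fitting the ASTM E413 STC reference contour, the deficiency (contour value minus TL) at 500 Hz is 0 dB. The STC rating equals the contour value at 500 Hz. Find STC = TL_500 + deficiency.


By ASTM E413, STC = value of the fitted reference contour at 500 Hz.
Contour value at 500 Hz = TL_500 + deficiency = 36 + 0 = 36
STC = 36


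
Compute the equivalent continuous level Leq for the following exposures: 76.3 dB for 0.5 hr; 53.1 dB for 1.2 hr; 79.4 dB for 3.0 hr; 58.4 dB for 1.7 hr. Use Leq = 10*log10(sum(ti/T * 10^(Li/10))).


T_total = 0.5 + 1.2 + 3.0 + 1.7 = 6.4 hr
(0.5/6.4) * 10^(76.3/10) = 3.33265e+06
(1.2/6.4) * 10^(53.1/10) = 38282.6
(3.0/6.4) * 10^(79.4/10) = 4.08264e+07
(1.7/6.4) * 10^(58.4/10) = 183768
Sum = 3.33265e+06 + 38282.6 + 4.08264e+07 + 183768 = 4.43811e+07
Leq = 10*log10(4.43811e+07) = 76.472 dB


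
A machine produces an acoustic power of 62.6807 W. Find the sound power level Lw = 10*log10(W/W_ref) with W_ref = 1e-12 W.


W / W_ref = 62.6807 / 1e-12 = 6.26807e+13
Lw = 10 * log10(6.26807e+13) = 137.97 dB


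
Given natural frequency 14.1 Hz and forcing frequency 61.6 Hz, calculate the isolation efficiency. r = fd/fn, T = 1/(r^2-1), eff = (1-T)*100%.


r = 61.6 / 14.1 = 4.36879
r^2 - 1 = 4.36879^2 - 1 = 18.0863
T = 1/18.0863 = 0.0552905
Efficiency = (1 - 0.0552905)*100 = 94.471 %


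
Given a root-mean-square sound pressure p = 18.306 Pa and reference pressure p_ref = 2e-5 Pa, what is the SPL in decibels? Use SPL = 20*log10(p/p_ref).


p / p_ref = 18.306 / 2e-5 = 915300
SPL = 20 * log10(915300) = 119.23 dB


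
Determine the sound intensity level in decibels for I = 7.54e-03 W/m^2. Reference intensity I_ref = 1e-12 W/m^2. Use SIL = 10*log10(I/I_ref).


I / I_ref = 7.54e-03 / 1e-12 = 7.54e+09
SIL = 10 * log10(7.54e+09) = 98.774 dB


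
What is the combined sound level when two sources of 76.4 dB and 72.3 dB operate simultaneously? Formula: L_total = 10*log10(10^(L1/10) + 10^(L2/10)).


10^(76.4/10) = 4.36516e+07
10^(72.3/10) = 1.69824e+07
Sum = 4.36516e+07 + 1.69824e+07 = 6.0634e+07
L_total = 10*log10(6.0634e+07) = 77.827 dB


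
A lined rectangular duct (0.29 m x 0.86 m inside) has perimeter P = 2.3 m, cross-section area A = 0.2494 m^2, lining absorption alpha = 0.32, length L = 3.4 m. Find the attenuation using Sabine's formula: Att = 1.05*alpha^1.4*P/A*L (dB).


alpha^1.4 = 0.32^1.4 = 0.202866
Attenuation rate = 1.05 * alpha^1.4 * P / A
= 1.05 * 0.202866 * 2.3 / 0.2494 = 1.9644 dB/m
Total Att = 1.9644 * 3.4 = 6.679 dB


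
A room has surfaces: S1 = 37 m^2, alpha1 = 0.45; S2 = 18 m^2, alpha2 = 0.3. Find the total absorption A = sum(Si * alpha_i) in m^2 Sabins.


37 * 0.45 = 16.65
18 * 0.3 = 5.4
A_total = 16.65 + 5.4 = 22.05 m^2


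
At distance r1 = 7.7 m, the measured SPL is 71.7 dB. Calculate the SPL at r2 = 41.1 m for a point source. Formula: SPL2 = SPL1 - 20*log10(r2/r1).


r2/r1 = 41.1/7.7 = 5.33766
Correction = 20*log10(5.33766) = 14.547 dB
SPL2 = 71.7 - 14.547 = 57.153 dB


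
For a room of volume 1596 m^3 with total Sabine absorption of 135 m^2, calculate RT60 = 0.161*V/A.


RT60 = 0.161 * 1596 / 135 = 1.9034 s


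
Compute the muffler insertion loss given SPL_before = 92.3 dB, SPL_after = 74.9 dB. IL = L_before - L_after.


Insertion loss = SPL without muffler - SPL with muffler
IL = 92.3 - 74.9 = 17.4 dB


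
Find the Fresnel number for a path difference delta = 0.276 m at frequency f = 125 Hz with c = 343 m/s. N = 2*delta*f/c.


N = 2*delta*f/c = 2*delta/lambda, where lambda = c/f
lambda = 343 / 125 = 2.744 m
N = 2 * 0.276 / 2.744 = 0.20117


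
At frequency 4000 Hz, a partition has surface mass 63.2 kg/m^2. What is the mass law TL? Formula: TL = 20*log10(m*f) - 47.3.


m * f = 63.2 * 4000 = 252800
20*log10(252800) = 108.056 dB
TL = 108.056 - 47.3 = 60.756 dB


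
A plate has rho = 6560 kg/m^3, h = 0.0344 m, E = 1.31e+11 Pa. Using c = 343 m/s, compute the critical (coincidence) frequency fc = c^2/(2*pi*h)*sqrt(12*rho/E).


12*rho/E = 12*6560/1.31e+11 = 6.00916e-07
sqrt(12*rho/E) = sqrt(6.00916e-07) = 0.000775188
c^2/(2*pi*h) = 343^2/(2*pi*0.0344) = 544315
fc = 544315 * 0.000775188 = 421.95 Hz


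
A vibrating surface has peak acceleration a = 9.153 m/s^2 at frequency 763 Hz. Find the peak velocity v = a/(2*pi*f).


omega = 2*pi*f = 2*pi*763 = 4794.07 rad/s
v = a / omega = 9.153 / 4794.07 = 0.0019092 m/s


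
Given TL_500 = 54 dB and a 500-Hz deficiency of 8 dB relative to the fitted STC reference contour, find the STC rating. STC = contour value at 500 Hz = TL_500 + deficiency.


By ASTM E413, STC = value of the fitted reference contour at 500 Hz.
Contour value at 500 Hz = TL_500 + deficiency = 54 + 8 = 62
STC = 62


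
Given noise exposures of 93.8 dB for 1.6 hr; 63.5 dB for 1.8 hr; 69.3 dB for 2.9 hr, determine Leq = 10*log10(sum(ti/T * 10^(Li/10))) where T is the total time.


T_total = 1.6 + 1.8 + 2.9 = 6.3 hr
(1.6/6.3) * 10^(93.8/10) = 6.09227e+08
(1.8/6.3) * 10^(63.5/10) = 639635
(2.9/6.3) * 10^(69.3/10) = 3.91794e+06
Sum = 6.09227e+08 + 639635 + 3.91794e+06 = 6.13785e+08
Leq = 10*log10(6.13785e+08) = 87.88 dB


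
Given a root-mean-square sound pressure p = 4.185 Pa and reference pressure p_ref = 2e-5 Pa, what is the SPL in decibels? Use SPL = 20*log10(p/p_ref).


p / p_ref = 4.185 / 2e-5 = 209250
SPL = 20 * log10(209250) = 106.41 dB


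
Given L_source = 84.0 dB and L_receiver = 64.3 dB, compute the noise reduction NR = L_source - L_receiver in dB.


NR = L_source - L_receiver (difference between source and receiving room levels)
NR = 84.0 - 64.3 = 19.7 dB


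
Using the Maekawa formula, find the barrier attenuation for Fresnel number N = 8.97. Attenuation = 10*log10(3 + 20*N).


3 + 20*N = 3 + 20*8.97 = 182.4
Att = 10*log10(182.4) = 22.61 dB


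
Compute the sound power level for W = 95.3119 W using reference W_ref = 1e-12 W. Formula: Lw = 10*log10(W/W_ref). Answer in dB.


W / W_ref = 95.3119 / 1e-12 = 9.53119e+13
Lw = 10 * log10(9.53119e+13) = 139.79 dB


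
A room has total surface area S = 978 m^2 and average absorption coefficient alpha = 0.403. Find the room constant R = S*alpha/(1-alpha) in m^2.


R = 978 * 0.403 / (1 - 0.403) = 660.19 m^2


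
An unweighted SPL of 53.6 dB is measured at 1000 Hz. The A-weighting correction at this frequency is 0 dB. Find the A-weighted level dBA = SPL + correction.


A-weighting table: 1000 Hz -> 0 dB correction
SPL_A = SPL + correction = 53.6 + (0) = 53.6 dBA


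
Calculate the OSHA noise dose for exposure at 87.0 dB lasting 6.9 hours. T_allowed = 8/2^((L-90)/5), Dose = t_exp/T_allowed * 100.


T_allowed = 8 / 2^((87.0 - 90)/5) = 12.1257 hr
Dose = 6.9 / 12.1257 * 100 = 56.904 %


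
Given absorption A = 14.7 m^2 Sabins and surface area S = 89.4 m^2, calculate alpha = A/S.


Absorption coefficient = absorbed power / incident power
alpha = A / S = 14.7 / 89.4 = 0.16443


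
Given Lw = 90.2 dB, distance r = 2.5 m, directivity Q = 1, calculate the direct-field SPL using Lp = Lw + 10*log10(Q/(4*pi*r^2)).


4*pi*r^2 = 4*pi*2.5^2 = 78.5398 m^2
Q / (4*pi*r^2) = 1 / 78.5398 = 0.0127324
Lp = 90.2 + 10*log10(0.0127324) = 71.249 dB


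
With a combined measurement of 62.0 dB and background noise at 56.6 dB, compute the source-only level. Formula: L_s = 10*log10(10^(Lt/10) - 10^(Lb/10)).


10^(62.0/10) = 1.58489e+06
10^(56.6/10) = 457088
Difference = 1.58489e+06 - 457088 = 1.1278e+06
L_source = 10*log10(1.1278e+06) = 60.522 dB


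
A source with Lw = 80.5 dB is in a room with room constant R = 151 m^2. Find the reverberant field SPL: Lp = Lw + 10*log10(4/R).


4/R = 4/151 = 0.0264901
Lp = 80.5 + 10*log10(0.0264901) = 64.731 dB


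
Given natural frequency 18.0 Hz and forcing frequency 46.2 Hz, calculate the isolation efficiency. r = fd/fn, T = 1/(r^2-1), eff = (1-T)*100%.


r = 46.2 / 18.0 = 2.56667
r^2 - 1 = 2.56667^2 - 1 = 5.58779
T = 1/5.58779 = 0.178962
Efficiency = (1 - 0.178962)*100 = 82.104 %


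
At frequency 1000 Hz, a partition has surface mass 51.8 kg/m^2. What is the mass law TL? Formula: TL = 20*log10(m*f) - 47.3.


m * f = 51.8 * 1000 = 51800
20*log10(51800) = 94.2866 dB
TL = 94.2866 - 47.3 = 46.987 dB


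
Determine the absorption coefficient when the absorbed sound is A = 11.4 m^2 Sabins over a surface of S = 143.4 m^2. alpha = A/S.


Absorption coefficient = absorbed power / incident power
alpha = A / S = 11.4 / 143.4 = 0.079498


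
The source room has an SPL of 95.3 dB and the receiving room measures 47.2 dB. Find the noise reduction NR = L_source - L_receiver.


NR = L_source - L_receiver (difference between source and receiving room levels)
NR = 95.3 - 47.2 = 48.1 dB


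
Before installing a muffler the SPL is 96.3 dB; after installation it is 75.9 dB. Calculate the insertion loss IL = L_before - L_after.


Insertion loss = SPL without muffler - SPL with muffler
IL = 96.3 - 75.9 = 20.4 dB


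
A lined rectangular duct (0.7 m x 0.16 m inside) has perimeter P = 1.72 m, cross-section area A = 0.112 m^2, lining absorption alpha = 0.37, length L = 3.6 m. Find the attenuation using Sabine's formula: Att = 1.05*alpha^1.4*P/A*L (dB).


alpha^1.4 = 0.37^1.4 = 0.248589
Attenuation rate = 1.05 * alpha^1.4 * P / A
= 1.05 * 0.248589 * 1.72 / 0.112 = 4.0085 dB/m
Total Att = 4.0085 * 3.6 = 14.431 dB


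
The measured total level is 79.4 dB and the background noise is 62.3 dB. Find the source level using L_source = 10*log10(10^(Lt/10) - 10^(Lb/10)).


10^(79.4/10) = 8.70964e+07
10^(62.3/10) = 1.69824e+06
Difference = 8.70964e+07 - 1.69824e+06 = 8.53982e+07
L_source = 10*log10(8.53982e+07) = 79.314 dB


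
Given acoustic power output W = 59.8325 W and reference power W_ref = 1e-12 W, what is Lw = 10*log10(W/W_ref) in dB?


W / W_ref = 59.8325 / 1e-12 = 5.98325e+13
Lw = 10 * log10(5.98325e+13) = 137.77 dB


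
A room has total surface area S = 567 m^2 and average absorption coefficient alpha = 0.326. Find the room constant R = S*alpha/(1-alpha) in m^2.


R = 567 * 0.326 / (1 - 0.326) = 274.25 m^2


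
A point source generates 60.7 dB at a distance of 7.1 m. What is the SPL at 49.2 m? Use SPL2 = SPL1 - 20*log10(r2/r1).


r2/r1 = 49.2/7.1 = 6.92958
Correction = 20*log10(6.92958) = 16.8141 dB
SPL2 = 60.7 - 16.8141 = 43.886 dB


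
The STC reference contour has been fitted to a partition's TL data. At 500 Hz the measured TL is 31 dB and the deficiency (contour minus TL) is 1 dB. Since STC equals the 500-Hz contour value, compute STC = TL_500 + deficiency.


By ASTM E413, STC = value of the fitted reference contour at 500 Hz.
Contour value at 500 Hz = TL_500 + deficiency = 31 + 1 = 32
STC = 32


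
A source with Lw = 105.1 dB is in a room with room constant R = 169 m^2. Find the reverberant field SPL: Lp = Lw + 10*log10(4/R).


4/R = 4/169 = 0.0236686
Lp = 105.1 + 10*log10(0.0236686) = 88.842 dB


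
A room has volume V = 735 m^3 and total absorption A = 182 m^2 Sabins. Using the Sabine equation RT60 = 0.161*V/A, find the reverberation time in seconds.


RT60 = 0.161 * 735 / 182 = 0.65019 s


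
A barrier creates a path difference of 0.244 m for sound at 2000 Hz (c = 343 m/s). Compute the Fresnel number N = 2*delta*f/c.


N = 2*delta*f/c = 2*delta/lambda, where lambda = c/f
lambda = 343 / 2000 = 0.1715 m
N = 2 * 0.244 / 0.1715 = 2.8455


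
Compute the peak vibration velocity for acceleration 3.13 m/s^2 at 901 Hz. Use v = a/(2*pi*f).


omega = 2*pi*f = 2*pi*901 = 5661.15 rad/s
v = a / omega = 3.13 / 5661.15 = 0.00055289 m/s


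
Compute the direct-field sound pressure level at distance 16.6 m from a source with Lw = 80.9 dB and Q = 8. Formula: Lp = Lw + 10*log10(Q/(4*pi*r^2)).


4*pi*r^2 = 4*pi*16.6^2 = 3462.79 m^2
Q / (4*pi*r^2) = 8 / 3462.79 = 0.00231028
Lp = 80.9 + 10*log10(0.00231028) = 54.537 dB


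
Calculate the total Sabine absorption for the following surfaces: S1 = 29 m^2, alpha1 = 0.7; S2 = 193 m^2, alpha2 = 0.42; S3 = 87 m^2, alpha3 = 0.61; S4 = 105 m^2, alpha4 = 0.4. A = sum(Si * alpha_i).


29 * 0.7 = 20.3
193 * 0.42 = 81.06
87 * 0.61 = 53.07
105 * 0.4 = 42
A_total = 20.3 + 81.06 + 53.07 + 42 = 196.43 m^2


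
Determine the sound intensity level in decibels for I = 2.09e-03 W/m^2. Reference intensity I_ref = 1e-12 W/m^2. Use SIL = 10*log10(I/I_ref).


I / I_ref = 2.09e-03 / 1e-12 = 2.09e+09
SIL = 10 * log10(2.09e+09) = 93.201 dB


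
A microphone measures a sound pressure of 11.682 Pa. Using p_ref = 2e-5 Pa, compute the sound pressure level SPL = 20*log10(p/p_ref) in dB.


p / p_ref = 11.682 / 2e-5 = 584100
SPL = 20 * log10(584100) = 115.33 dB


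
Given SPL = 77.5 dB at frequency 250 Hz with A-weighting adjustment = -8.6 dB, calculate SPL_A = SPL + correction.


A-weighting table: 250 Hz -> -8.6 dB correction
SPL_A = SPL + correction = 77.5 + (-8.6) = 68.9 dBA


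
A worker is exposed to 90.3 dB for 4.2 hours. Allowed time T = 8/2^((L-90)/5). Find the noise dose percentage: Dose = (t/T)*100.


T_allowed = 8 / 2^((90.3 - 90)/5) = 7.67411 hr
Dose = 4.2 / 7.67411 * 100 = 54.729 %


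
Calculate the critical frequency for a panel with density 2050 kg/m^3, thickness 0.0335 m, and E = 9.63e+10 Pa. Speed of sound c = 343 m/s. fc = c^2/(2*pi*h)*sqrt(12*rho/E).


12*rho/E = 12*2050/9.63e+10 = 2.55452e-07
sqrt(12*rho/E) = sqrt(2.55452e-07) = 0.000505423
c^2/(2*pi*h) = 343^2/(2*pi*0.0335) = 558938
fc = 558938 * 0.000505423 = 282.5 Hz


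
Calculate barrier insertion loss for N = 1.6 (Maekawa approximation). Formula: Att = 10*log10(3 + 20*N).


3 + 20*N = 3 + 20*1.6 = 35
Att = 10*log10(35) = 15.441 dB


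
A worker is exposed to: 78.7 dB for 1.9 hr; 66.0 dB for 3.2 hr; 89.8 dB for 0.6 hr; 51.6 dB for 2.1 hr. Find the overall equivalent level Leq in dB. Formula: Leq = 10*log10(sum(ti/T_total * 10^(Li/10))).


T_total = 1.9 + 3.2 + 0.6 + 2.1 = 7.8 hr
(1.9/7.8) * 10^(78.7/10) = 1.80576e+07
(3.2/7.8) * 10^(66.0/10) = 1.63326e+06
(0.6/7.8) * 10^(89.8/10) = 7.3461e+07
(2.1/7.8) * 10^(51.6/10) = 38915.7
Sum = 1.80576e+07 + 1.63326e+06 + 7.3461e+07 + 38915.7 = 9.31908e+07
Leq = 10*log10(9.31908e+07) = 79.694 dB
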